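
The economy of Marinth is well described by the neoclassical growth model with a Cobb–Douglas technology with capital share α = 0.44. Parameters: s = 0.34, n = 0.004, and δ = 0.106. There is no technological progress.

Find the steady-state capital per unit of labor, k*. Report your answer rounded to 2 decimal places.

k* = 7.50

At the steady state, Δk = 0, so s·k^α = (n + δ)·k.
Rearranging, k^(1−α) = s / (n + δ).
k^0.56 = 0.34 / (0.004 + 0.106) = 0.34 / 0.110 = 3.0909
k* = 3.0909^(1/0.56) ≈ 7.5016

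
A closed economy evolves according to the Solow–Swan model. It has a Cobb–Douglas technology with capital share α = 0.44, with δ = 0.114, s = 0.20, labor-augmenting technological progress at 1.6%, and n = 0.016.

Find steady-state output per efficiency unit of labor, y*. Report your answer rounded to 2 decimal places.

At the steady state, Δk = 0, so s·k^α = (n + g + δ)·k.
Dividing both sides by k: k^(1−α) = s / (n + g + δ).
k^0.56 = 0.20 / (0.016 + 0.016 + 0.114) = 0.20 / 0.146 = 1.3699
k* = 1.3699^(1/0.56) ≈ 1.7542
y* = (k*)^α = 1.7542^0.44 ≈ 1.2805

y* = 1.28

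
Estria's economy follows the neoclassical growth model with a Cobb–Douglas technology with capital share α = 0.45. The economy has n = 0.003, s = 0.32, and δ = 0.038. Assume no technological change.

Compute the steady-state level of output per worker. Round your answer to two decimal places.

y* = 5.37

Steady state requires s·f(k) = (n + δ)·k, i.e. s·k^α = (n + δ)·k.
Rearranging, k^(1−α) = s / (n + δ).
k^0.55 = 0.32 / (0.003 + 0.038) = 0.32 / 0.041 = 7.8049
k* = 7.8049^(1/0.55) ≈ 41.9263
y* = (k*)^α = 41.9263^0.45 ≈ 5.3718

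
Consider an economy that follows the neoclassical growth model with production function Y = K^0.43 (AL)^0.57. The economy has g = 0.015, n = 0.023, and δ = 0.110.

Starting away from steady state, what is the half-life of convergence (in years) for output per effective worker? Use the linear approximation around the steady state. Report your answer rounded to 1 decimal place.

Near the steady state the convergence rate is λ = (1 − α)(n + g + δ).
λ = (1 − 0.43) × 0.148 = 0.57 × 0.148 = 0.08436
Half-life = ln 2 / λ = 0.6931 / 0.08436 ≈ 8.22 years

half-life ≈ 8.2 years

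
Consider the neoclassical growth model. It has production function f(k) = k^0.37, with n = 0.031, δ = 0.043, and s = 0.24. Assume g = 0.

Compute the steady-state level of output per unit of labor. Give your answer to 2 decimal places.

y* ≈ 2.00

Steady state requires s·f(k) = (n + δ)·k, i.e. s·k^α = (n + δ)·k.
Rearranging, k^(1−α) = s / (n + δ).
k^0.63 = 0.24 / (0.031 + 0.043) = 0.24 / 0.074 = 3.2432
k* = 3.2432^(1/0.63) ≈ 6.4725
y* = (k*)^α = 6.4725^0.37 ≈ 1.9957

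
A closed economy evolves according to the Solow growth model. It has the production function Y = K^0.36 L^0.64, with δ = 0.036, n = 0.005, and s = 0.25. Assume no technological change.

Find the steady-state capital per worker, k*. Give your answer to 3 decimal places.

k* = 16.858

Steady state requires s·f(k) = (n + δ)·k, i.e. s·k^α = (n + δ)·k.
Dividing both sides by k: k^(1−α) = s / (n + δ).
k^0.64 = 0.25 / (0.005 + 0.036) = 0.25 / 0.041 = 6.0976
k* = 6.0976^(1/0.64) ≈ 16.8582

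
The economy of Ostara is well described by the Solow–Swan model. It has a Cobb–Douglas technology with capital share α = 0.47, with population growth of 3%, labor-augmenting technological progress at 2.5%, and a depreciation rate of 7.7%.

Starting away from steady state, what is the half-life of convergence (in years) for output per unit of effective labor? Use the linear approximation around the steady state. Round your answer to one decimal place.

t_½ ≈ 9.9 years

Near the steady state the convergence rate is λ = (1 − α)(n + g + δ).
λ = (1 − 0.47) × 0.132 = 0.53 × 0.132 = 0.06996
Half-life = ln 2 / λ = 0.6931 / 0.06996 ≈ 9.91 years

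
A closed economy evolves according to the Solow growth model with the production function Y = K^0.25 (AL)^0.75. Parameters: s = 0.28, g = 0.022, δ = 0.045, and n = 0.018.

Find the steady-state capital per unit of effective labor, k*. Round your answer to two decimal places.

k* ≈ 4.90

Steady state requires s·f(k) = (n + g + δ)·k, i.e. s·k^α = (n + g + δ)·k.
Rearranging, k^(1−α) = s / (n + g + δ).
k^0.75 = 0.28 / (0.018 + 0.022 + 0.045) = 0.28 / 0.085 = 3.2941
k* = 3.2941^(1/0.75) ≈ 4.9013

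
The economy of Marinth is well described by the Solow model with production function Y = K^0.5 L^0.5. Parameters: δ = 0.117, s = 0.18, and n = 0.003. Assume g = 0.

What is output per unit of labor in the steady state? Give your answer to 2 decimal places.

At the steady state, Δk = 0, so s·k^α = (n + δ)·k.
Dividing both sides by k: k^(1−α) = s / (n + δ).
k^0.5 = 0.18 / (0.003 + 0.117) = 0.18 / 0.120 = 1.5000
k* = 1.5000^(1/0.5) ≈ 2.2500
y* = (k*)^α = 2.2500^0.5 ≈ 1.5000

y* ≈ 1.50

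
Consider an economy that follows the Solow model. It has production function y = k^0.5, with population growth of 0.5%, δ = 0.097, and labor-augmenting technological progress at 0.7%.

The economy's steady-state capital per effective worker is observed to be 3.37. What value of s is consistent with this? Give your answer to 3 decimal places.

s ≈ 0.200

Steady state requires s·f(k) = (n + g + δ)·k, i.e. s·k^α = (n + g + δ)·k.
So s / (n + g + δ) = (k*)^(1−α) = 3.37^0.5 = 1.8358.
Therefore s = 1.8358 × (n + g + δ) = 1.8358 × 0.109 = 0.2001.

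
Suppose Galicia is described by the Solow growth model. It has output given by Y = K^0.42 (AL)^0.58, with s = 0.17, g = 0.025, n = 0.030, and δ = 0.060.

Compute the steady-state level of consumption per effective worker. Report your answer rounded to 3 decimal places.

In steady state, investment equals break-even investment: s·k^α = (n + g + δ)·k.
Rearranging, k^(1−α) = s / (n + g + δ).
k^0.58 = 0.17 / (0.030 + 0.025 + 0.060) = 0.17 / 0.115 = 1.4783
k* = 1.4783^(1/0.58) ≈ 1.9620
y* = (k*)^α = 1.9620^0.42 ≈ 1.3272
c* = (1 − s)·y* = (1 − 0.17) × 1.3272 ≈ 1.1016

c* = 1.102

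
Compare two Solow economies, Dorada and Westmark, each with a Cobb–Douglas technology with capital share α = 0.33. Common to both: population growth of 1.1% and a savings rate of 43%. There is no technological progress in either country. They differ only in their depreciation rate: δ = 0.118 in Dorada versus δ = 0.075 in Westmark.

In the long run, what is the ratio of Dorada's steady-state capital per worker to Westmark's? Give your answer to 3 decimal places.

Steady-state k* = [s/(n + δ)]^(1/(1−α)), so the ratio is [ (s_D/(n + δ)_D) / (s_W/(n + δ)_W) ]^1.4925.
s_D/(n + δ)_D = 0.43/0.129 = 3.3333; s_W/(n + δ)_W = 0.43/0.086 = 5.0000.
Ratio = (3.3333/5.0000)^1.4925 = 0.6667^1.4925 ≈ 0.5460

ratio ≈ 0.546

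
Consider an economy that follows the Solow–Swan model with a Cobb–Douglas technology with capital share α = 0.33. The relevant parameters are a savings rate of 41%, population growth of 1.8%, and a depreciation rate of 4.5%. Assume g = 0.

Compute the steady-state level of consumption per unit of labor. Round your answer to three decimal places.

In steady state, investment equals break-even investment: s·k^α = (n + δ)·k.
Dividing both sides by k: k^(1−α) = s / (n + δ).
k^0.67 = 0.41 / (0.018 + 0.045) = 0.41 / 0.063 = 6.5079
k* = 6.5079^(1/0.67) ≈ 16.3716
y* = (k*)^α = 16.3716^0.33 ≈ 2.5156
c* = (1 − s)·y* = (1 − 0.41) × 2.5156 ≈ 1.4842

c* ≈ 1.484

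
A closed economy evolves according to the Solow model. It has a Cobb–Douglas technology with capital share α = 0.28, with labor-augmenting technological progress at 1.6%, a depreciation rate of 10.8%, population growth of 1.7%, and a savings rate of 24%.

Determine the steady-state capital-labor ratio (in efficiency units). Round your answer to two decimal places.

k* ≈ 2.09

At the steady state, Δk = 0, so s·k^α = (n + g + δ)·k.
Rearranging, k^(1−α) = s / (n + g + δ).
k^0.72 = 0.24 / (0.017 + 0.016 + 0.108) = 0.24 / 0.141 = 1.7021
k* = 1.7021^(1/0.72) ≈ 2.0932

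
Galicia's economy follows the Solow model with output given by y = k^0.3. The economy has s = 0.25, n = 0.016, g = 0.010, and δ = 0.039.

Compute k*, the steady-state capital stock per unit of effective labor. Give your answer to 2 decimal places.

Steady state requires s·f(k) = (n + g + δ)·k, i.e. s·k^α = (n + g + δ)·k.
Rearranging, k^(1−α) = s / (n + g + δ).
k^0.7 = 0.25 / (0.016 + 0.010 + 0.039) = 0.25 / 0.065 = 3.8462
k* = 3.8462^(1/0.7) ≈ 6.8511

k* ≈ 6.85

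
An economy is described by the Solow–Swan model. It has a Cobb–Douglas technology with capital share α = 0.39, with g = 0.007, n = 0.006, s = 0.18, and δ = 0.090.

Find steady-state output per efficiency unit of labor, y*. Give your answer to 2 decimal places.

In steady state, investment equals break-even investment: s·k^α = (n + g + δ)·k.
Rearranging, k^(1−α) = s / (n + g + δ).
k^0.61 = 0.18 / (0.006 + 0.007 + 0.090) = 0.18 / 0.103 = 1.7476
k* = 1.7476^(1/0.61) ≈ 2.4972
y* = (k*)^α = 2.4972^0.39 ≈ 1.4289

y* ≈ 1.43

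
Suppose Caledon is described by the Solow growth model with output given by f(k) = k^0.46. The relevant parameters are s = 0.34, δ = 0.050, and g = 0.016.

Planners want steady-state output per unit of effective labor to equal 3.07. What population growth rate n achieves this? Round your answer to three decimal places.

At the steady state, Δk = 0, so s·k^α = (n + g + δ)·k.
Since y* = [s/(n + g + δ)]^(α/(1−α)), we have s/(n + g + δ) = (y*)^((1−α)/α) = 3.07^1.1739 = 3.7312.
Therefore n + g + δ = s / 3.7312 = 0.34 / 3.7312 = 0.0911, so n = 0.0911 − 0.066 = 0.0251.

n ≈ 0.025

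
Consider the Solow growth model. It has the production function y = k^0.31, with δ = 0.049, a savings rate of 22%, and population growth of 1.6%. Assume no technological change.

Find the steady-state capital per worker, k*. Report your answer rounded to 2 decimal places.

At the steady state, Δk = 0, so s·k^α = (n + δ)·k.
Rearranging, k^(1−α) = s / (n + δ).
k^0.69 = 0.22 / (0.016 + 0.049) = 0.22 / 0.065 = 3.3846
k* = 3.3846^(1/0.69) ≈ 5.8533

k* ≈ 5.85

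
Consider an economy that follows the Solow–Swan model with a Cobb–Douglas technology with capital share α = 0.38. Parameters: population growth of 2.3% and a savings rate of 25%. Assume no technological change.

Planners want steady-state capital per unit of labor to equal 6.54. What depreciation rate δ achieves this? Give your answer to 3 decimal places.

δ ≈ 0.055

At the steady state, Δk = 0, so s·k^α = (n + δ)·k.
So s / (n + δ) = (k*)^(1−α) = 6.54^0.62 = 3.2037.
Therefore n + δ = s / 3.2037 = 0.25 / 3.2037 = 0.0780, so δ = 0.0780 − 0.023 = 0.0550.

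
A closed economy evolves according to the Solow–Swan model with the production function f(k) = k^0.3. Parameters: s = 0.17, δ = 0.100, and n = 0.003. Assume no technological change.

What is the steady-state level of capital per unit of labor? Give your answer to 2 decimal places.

At the steady state, Δk = 0, so s·k^α = (n + δ)·k.
Rearranging, k^(1−α) = s / (n + δ).
k^0.7 = 0.17 / (0.003 + 0.100) = 0.17 / 0.103 = 1.6505
k* = 1.6505^(1/0.7) ≈ 2.0459

k* = 2.05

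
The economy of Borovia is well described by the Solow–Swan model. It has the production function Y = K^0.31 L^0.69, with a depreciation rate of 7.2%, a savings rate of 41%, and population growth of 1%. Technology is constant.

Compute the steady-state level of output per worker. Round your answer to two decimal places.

y* = 2.06

In steady state, investment equals break-even investment: s·k^α = (n + δ)·k.
Rearranging, k^(1−α) = s / (n + δ).
k^0.69 = 0.41 / (0.010 + 0.072) = 0.41 / 0.082 = 5.0000
k* = 5.0000^(1/0.69) ≈ 10.3039
y* = (k*)^α = 10.3039^0.31 ≈ 2.0608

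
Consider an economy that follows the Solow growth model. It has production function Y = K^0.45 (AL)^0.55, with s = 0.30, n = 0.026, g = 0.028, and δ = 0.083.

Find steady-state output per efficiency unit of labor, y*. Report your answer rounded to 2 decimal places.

Steady state requires s·f(k) = (n + g + δ)·k, i.e. s·k^α = (n + g + δ)·k.
Rearranging, k^(1−α) = s / (n + g + δ).
k^0.55 = 0.30 / (0.026 + 0.028 + 0.083) = 0.30 / 0.137 = 2.1898
k* = 2.1898^(1/0.55) ≈ 4.1583
y* = (k*)^α = 4.1583^0.45 ≈ 1.8989

y* = 1.90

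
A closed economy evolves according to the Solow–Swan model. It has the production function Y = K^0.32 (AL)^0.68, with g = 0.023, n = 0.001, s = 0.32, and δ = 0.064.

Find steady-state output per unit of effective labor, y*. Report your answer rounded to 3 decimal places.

y* = 1.836

Steady state requires s·f(k) = (n + g + δ)·k, i.e. s·k^α = (n + g + δ)·k.
Dividing both sides by k: k^(1−α) = s / (n + g + δ).
k^0.68 = 0.32 / (0.001 + 0.023 + 0.064) = 0.32 / 0.088 = 3.6364
k* = 3.6364^(1/0.68) ≈ 6.6760
y* = (k*)^α = 6.6760^0.32 ≈ 1.8359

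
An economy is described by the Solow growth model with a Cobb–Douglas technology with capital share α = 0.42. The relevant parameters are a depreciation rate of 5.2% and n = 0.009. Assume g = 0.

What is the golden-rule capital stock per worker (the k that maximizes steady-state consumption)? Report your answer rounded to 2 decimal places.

The golden rule sets f'(k) = n + δ, i.e. α·k^(α−1) = n + δ.
So k^(1−α) = α / (n + δ) = 0.42 / 0.061 = 6.8852.
k_gold = 6.8852^(1/0.58) ≈ 27.8409

k_gold ≈ 27.84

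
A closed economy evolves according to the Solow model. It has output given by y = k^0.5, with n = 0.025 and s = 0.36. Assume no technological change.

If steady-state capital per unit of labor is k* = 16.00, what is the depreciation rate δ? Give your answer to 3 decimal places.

Steady state requires s·f(k) = (n + δ)·k, i.e. s·k^α = (n + δ)·k.
So s / (n + δ) = (k*)^(1−α) = 16.00^0.5 = 4.0000.
Therefore n + δ = s / 4.0000 = 0.36 / 4.0000 = 0.0900, so δ = 0.0900 − 0.025 = 0.0650.

δ ≈ 0.065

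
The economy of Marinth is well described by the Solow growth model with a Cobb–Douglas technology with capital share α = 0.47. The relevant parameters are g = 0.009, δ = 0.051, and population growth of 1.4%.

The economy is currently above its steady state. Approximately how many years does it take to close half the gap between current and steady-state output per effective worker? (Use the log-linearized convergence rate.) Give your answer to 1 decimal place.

Near the steady state the convergence rate is λ = (1 − α)(n + g + δ).
λ = (1 − 0.47) × 0.074 = 0.53 × 0.074 = 0.03922
Half-life = ln 2 / λ = 0.6931 / 0.03922 ≈ 17.67 years

half-life ≈ 17.7 years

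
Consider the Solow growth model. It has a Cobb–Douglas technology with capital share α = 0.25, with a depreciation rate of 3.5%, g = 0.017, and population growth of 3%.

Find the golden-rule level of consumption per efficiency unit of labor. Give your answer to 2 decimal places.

At the golden rule, f'(k) = n + g + δ, so α·k^(α−1) = n + g + δ and k_gold = (α/(n + g + δ))^(1/(1−α)).
k_gold = (0.25/0.082)^(1/0.75) = 3.0488^1.3333 ≈ 4.4207
c_gold = f(k_gold) − (n + g + δ)·k_gold = 1.4500 − 0.082×4.4207 ≈ 1.0875

c_gold ≈ 1.09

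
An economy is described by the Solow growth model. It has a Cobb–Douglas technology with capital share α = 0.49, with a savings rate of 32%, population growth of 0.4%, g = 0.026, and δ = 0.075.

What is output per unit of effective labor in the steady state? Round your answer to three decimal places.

y* = 2.917

In steady state, investment equals break-even investment: s·k^α = (n + g + δ)·k.
Dividing both sides by k: k^(1−α) = s / (n + g + δ).
k^0.51 = 0.32 / (0.004 + 0.026 + 0.075) = 0.32 / 0.105 = 3.0476
k* = 3.0476^(1/0.51) ≈ 8.8907
y* = (k*)^α = 8.8907^0.49 ≈ 2.9173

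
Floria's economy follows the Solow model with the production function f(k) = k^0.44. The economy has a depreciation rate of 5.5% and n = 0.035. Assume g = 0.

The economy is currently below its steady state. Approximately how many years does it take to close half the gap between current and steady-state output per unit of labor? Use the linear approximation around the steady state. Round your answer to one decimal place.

Near the steady state the convergence rate is λ = (1 − α)(n + δ).
λ = (1 − 0.44) × 0.090 = 0.56 × 0.090 = 0.0504
Half-life = ln 2 / λ = 0.6931 / 0.0504 ≈ 13.75 years

about 13.8 years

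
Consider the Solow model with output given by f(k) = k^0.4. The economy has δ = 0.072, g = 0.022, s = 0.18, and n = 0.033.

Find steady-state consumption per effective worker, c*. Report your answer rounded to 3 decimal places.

Steady state requires s·f(k) = (n + g + δ)·k, i.e. s·k^α = (n + g + δ)·k.
Dividing both sides by k: k^(1−α) = s / (n + g + δ).
k^0.6 = 0.18 / (0.033 + 0.022 + 0.072) = 0.18 / 0.127 = 1.4173
k* = 1.4173^(1/0.6) ≈ 1.7883
y* = (k*)^α = 1.7883^0.4 ≈ 1.2618
c* = (1 − s)·y* = (1 − 0.18) × 1.2618 ≈ 1.0347

c* = 1.035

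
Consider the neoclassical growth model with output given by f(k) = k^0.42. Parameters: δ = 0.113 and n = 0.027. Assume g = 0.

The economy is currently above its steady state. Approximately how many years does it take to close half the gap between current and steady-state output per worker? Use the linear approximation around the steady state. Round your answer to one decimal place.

Near the steady state the convergence rate is λ = (1 − α)(n + δ).
λ = (1 − 0.42) × 0.140 = 0.58 × 0.140 = 0.0812
Half-life = ln 2 / λ = 0.6931 / 0.0812 ≈ 8.54 years

about 8.5 years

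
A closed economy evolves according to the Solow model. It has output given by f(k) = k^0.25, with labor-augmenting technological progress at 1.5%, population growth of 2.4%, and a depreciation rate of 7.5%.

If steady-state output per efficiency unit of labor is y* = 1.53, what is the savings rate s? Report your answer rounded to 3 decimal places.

s ≈ 0.408

In steady state, investment equals break-even investment: s·k^α = (n + g + δ)·k.
Since y* = [s/(n + g + δ)]^(α/(1−α)), we have s/(n + g + δ) = (y*)^((1−α)/α) = 1.53^3 = 3.5816.
Therefore s = 3.5816 × (n + g + δ) = 3.5816 × 0.114 = 0.4083.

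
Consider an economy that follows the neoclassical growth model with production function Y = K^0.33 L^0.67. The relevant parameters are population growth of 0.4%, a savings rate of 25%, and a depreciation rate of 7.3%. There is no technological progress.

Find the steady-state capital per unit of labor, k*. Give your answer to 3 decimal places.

In steady state, investment equals break-even investment: s·k^α = (n + δ)·k.
Dividing both sides by k: k^(1−α) = s / (n + δ).
k^0.67 = 0.25 / (0.004 + 0.073) = 0.25 / 0.077 = 3.2468
k* = 3.2468^(1/0.67) ≈ 5.7992

k* ≈ 5.799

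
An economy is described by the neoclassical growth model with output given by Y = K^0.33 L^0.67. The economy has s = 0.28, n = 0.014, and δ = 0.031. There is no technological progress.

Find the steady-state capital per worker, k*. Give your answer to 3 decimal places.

k* = 15.311

In steady state, investment equals break-even investment: s·k^α = (n + δ)·k.
Rearranging, k^(1−α) = s / (n + δ).
k^0.67 = 0.28 / (0.014 + 0.031) = 0.28 / 0.045 = 6.2222
k* = 6.2222^(1/0.67) ≈ 15.3106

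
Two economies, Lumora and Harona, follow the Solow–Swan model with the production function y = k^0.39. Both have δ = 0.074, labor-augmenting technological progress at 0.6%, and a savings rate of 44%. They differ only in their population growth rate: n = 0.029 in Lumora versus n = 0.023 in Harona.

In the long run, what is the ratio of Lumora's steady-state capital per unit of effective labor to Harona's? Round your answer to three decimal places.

k*_L / k*_H ≈ 0.911

Steady-state k* = [s/(n + g + δ)]^(1/(1−α)), so the ratio is [ (s_L/(n + g + δ)_L) / (s_H/(n + g + δ)_H) ]^1.6393.
s_L/(n + g + δ)_L = 0.44/0.109 = 4.0367; s_H/(n + g + δ)_H = 0.44/0.103 = 4.2718.
Ratio = (4.0367/4.2718)^1.6393 = 0.9450^1.6393 ≈ 0.9114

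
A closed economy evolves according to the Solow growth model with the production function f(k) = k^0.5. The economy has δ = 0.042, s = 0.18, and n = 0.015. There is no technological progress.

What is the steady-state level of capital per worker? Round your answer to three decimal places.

k* = 9.972

At the steady state, Δk = 0, so s·k^α = (n + δ)·k.
Rearranging, k^(1−α) = s / (n + δ).
k^0.5 = 0.18 / (0.015 + 0.042) = 0.18 / 0.057 = 3.1579
k* = 3.1579^(1/0.5) ≈ 9.9723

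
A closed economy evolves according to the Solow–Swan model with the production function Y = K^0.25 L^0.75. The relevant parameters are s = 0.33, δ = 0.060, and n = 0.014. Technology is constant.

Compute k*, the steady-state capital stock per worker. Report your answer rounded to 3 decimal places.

Steady state requires s·f(k) = (n + δ)·k, i.e. s·k^α = (n + δ)·k.
Rearranging, k^(1−α) = s / (n + δ).
k^0.75 = 0.33 / (0.014 + 0.060) = 0.33 / 0.074 = 4.4595
k* = 4.4595^(1/0.75) ≈ 7.3403

k* ≈ 7.340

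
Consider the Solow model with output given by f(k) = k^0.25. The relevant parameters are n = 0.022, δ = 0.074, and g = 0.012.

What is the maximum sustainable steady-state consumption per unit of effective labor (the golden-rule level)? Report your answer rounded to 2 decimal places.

At the golden rule, f'(k) = n + g + δ, so α·k^(α−1) = n + g + δ and k_gold = (α/(n + g + δ))^(1/(1−α)).
k_gold = (0.25/0.108)^(1/0.75) = 2.3148^1.3333 ≈ 3.0620
c_gold = f(k_gold) − (n + g + δ)·k_gold = 1.3228 − 0.108×3.0620 ≈ 0.9921

c_gold ≈ 0.99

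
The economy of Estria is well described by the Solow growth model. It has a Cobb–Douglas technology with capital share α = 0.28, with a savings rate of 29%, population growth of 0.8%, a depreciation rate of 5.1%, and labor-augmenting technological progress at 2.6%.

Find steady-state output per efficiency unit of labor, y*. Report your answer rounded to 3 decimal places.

At the steady state, Δk = 0, so s·k^α = (n + g + δ)·k.
Dividing both sides by k: k^(1−α) = s / (n + g + δ).
k^0.72 = 0.29 / (0.008 + 0.026 + 0.051) = 0.29 / 0.085 = 3.4118
k* = 3.4118^(1/0.72) ≈ 5.4986
y* = (k*)^α = 5.4986^0.28 ≈ 1.6116

y* = 1.612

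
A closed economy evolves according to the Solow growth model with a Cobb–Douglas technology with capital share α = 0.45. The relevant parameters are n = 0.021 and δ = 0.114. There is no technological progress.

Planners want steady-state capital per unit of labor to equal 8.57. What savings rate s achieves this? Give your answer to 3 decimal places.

s ≈ 0.440

In steady state, investment equals break-even investment: s·k^α = (n + δ)·k.
So s / (n + δ) = (k*)^(1−α) = 8.57^0.55 = 3.2594.
Therefore s = 3.2594 × (n + δ) = 3.2594 × 0.135 = 0.4400.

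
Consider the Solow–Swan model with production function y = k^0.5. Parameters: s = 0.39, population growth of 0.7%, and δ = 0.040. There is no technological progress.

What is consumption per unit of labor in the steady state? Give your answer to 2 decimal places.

c* ≈ 5.06

Steady state requires s·f(k) = (n + δ)·k, i.e. s·k^α = (n + δ)·k.
Dividing both sides by k: k^(1−α) = s / (n + δ).
k^0.5 = 0.39 / (0.007 + 0.040) = 0.39 / 0.047 = 8.2979
k* = 8.2979^(1/0.5) ≈ 68.8551
y* = (k*)^α = 68.8551^0.5 ≈ 8.2979
c* = (1 − s)·y* = (1 − 0.39) × 8.2979 ≈ 5.0617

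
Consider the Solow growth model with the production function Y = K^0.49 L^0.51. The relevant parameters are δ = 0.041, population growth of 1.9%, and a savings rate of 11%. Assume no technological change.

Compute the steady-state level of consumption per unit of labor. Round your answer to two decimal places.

c* ≈ 1.59

In steady state, investment equals break-even investment: s·k^α = (n + δ)·k.
Dividing both sides by k: k^(1−α) = s / (n + δ).
k^0.51 = 0.11 / (0.019 + 0.041) = 0.11 / 0.060 = 1.8333
k* = 1.8333^(1/0.51) ≈ 3.2820
y* = (k*)^α = 3.2820^0.49 ≈ 1.7902
c* = (1 − s)·y* = (1 − 0.11) × 1.7902 ≈ 1.5933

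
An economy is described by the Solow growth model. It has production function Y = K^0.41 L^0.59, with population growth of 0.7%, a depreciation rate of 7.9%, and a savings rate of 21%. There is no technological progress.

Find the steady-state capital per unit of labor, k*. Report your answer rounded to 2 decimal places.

k* ≈ 4.54

In steady state, investment equals break-even investment: s·k^α = (n + δ)·k.
Rearranging, k^(1−α) = s / (n + δ).
k^0.59 = 0.21 / (0.007 + 0.079) = 0.21 / 0.086 = 2.4419
k* = 2.4419^(1/0.59) ≈ 4.5412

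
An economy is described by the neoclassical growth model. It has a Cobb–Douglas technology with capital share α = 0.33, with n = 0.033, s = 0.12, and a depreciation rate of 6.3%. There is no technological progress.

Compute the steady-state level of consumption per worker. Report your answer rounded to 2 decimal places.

c* ≈ 0.98

In steady state, investment equals break-even investment: s·k^α = (n + δ)·k.
Rearranging, k^(1−α) = s / (n + δ).
k^0.67 = 0.12 / (0.033 + 0.063) = 0.12 / 0.096 = 1.2500
k* = 1.2500^(1/0.67) ≈ 1.3952
y* = (k*)^α = 1.3952^0.33 ≈ 1.1162
c* = (1 − s)·y* = (1 − 0.12) × 1.1162 ≈ 0.9823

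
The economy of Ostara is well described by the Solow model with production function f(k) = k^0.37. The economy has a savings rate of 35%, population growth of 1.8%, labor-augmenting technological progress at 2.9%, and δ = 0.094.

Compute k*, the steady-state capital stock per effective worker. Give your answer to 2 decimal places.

In steady state, investment equals break-even investment: s·k^α = (n + g + δ)·k.
Rearranging, k^(1−α) = s / (n + g + δ).
k^0.63 = 0.35 / (0.018 + 0.029 + 0.094) = 0.35 / 0.141 = 2.4823
k* = 2.4823^(1/0.63) ≈ 4.2340

k* = 4.23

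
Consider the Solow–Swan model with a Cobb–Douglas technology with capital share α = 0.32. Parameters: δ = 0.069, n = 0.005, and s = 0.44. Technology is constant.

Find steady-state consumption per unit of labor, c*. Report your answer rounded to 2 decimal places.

c* = 1.30

At the steady state, Δk = 0, so s·k^α = (n + δ)·k.
Rearranging, k^(1−α) = s / (n + δ).
k^0.68 = 0.44 / (0.005 + 0.069) = 0.44 / 0.074 = 5.9459
k* = 5.9459^(1/0.68) ≈ 13.7580
y* = (k*)^α = 13.7580^0.32 ≈ 2.3139
c* = (1 − s)·y* = (1 − 0.44) × 2.3139 ≈ 1.2958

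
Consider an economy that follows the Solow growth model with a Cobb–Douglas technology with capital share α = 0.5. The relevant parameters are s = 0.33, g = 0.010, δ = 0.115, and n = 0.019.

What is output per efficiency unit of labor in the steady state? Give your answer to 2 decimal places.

At the steady state, Δk = 0, so s·k^α = (n + g + δ)·k.
Rearranging, k^(1−α) = s / (n + g + δ).
k^0.5 = 0.33 / (0.019 + 0.010 + 0.115) = 0.33 / 0.144 = 2.2917
k* = 2.2917^(1/0.5) ≈ 5.2519
y* = (k*)^α = 5.2519^0.5 ≈ 2.2917

y* ≈ 2.29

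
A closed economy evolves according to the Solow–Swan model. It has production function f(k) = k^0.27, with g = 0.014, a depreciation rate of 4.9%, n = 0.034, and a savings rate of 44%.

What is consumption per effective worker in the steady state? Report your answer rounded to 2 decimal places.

At the steady state, Δk = 0, so s·k^α = (n + g + δ)·k.
Dividing both sides by k: k^(1−α) = s / (n + g + δ).
k^0.73 = 0.44 / (0.034 + 0.014 + 0.049) = 0.44 / 0.097 = 4.5361
k* = 4.5361^(1/0.73) ≈ 7.9353
y* = (k*)^α = 7.9353^0.27 ≈ 1.7494
c* = (1 − s)·y* = (1 − 0.44) × 1.7494 ≈ 0.9797

c* = 0.98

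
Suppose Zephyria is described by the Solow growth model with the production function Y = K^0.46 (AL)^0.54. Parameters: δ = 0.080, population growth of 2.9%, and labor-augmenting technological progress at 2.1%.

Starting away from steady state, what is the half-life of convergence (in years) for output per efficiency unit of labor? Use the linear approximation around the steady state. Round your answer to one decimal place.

about 9.9 years

Near the steady state the convergence rate is λ = (1 − α)(n + g + δ).
λ = (1 − 0.46) × 0.130 = 0.54 × 0.130 = 0.0702
Half-life = ln 2 / λ = 0.6931 / 0.0702 ≈ 9.87 years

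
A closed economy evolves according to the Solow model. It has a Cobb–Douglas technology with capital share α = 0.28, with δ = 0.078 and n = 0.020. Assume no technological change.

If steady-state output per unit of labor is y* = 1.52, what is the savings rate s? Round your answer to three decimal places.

s ≈ 0.288

In steady state, investment equals break-even investment: s·k^α = (n + δ)·k.
Since y* = [s/(n + δ)]^(α/(1−α)), we have s/(n + δ) = (y*)^((1−α)/α) = 1.52^2.5714 = 2.9349.
Therefore s = 2.9349 × (n + δ) = 2.9349 × 0.098 = 0.2876.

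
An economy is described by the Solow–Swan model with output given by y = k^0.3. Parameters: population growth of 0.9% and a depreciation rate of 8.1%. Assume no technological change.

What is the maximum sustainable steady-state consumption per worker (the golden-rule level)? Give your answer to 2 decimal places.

At the golden rule, f'(k) = n + δ, so α·k^(α−1) = n + δ and k_gold = (α/(n + δ))^(1/(1−α)).
k_gold = (0.3/0.090)^(1/0.7) = 3.3333^1.4286 ≈ 5.5844
c_gold = f(k_gold) − (n + δ)·k_gold = 1.6753 − 0.090×5.5844 ≈ 1.1727

c_gold ≈ 1.17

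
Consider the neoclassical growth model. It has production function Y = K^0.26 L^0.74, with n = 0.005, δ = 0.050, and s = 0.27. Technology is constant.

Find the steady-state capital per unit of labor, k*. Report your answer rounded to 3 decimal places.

k* ≈ 8.586

At the steady state, Δk = 0, so s·k^α = (n + δ)·k.
Rearranging, k^(1−α) = s / (n + δ).
k^0.74 = 0.27 / (0.005 + 0.050) = 0.27 / 0.055 = 4.9091
k* = 4.9091^(1/0.74) ≈ 8.5859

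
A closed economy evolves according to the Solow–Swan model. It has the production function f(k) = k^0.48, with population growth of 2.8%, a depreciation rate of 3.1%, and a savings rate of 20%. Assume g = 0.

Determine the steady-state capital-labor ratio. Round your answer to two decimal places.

Steady state requires s·f(k) = (n + δ)·k, i.e. s·k^α = (n + δ)·k.
Rearranging, k^(1−α) = s / (n + δ).
k^0.52 = 0.20 / (0.028 + 0.031) = 0.20 / 0.059 = 3.3898
k* = 3.3898^(1/0.52) ≈ 10.4608

k* ≈ 10.46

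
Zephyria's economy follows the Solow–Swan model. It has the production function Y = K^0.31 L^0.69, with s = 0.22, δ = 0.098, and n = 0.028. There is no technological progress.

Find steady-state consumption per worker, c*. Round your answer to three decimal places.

Steady state requires s·f(k) = (n + δ)·k, i.e. s·k^α = (n + δ)·k.
Dividing both sides by k: k^(1−α) = s / (n + δ).
k^0.69 = 0.22 / (0.028 + 0.098) = 0.22 / 0.126 = 1.7460
k* = 1.7460^(1/0.69) ≈ 2.2428
y* = (k*)^α = 2.2428^0.31 ≈ 1.2845
c* = (1 − s)·y* = (1 − 0.22) × 1.2845 ≈ 1.0019

c* = 1.002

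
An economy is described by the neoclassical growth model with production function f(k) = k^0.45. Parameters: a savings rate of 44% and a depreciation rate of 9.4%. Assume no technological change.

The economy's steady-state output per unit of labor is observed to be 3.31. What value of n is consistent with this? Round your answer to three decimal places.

In steady state, investment equals break-even investment: s·k^α = (n + δ)·k.
Since y* = [s/(n + δ)]^(α/(1−α)), we have s/(n + δ) = (y*)^((1−α)/α) = 3.31^1.2222 = 4.3185.
Therefore n + δ = s / 4.3185 = 0.44 / 4.3185 = 0.1019, so n = 0.1019 − 0.094 = 0.0079.

n ≈ 0.008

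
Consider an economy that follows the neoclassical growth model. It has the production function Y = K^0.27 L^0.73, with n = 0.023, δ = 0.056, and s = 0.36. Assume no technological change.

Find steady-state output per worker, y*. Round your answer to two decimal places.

In steady state, investment equals break-even investment: s·k^α = (n + δ)·k.
Dividing both sides by k: k^(1−α) = s / (n + δ).
k^0.73 = 0.36 / (0.023 + 0.056) = 0.36 / 0.079 = 4.5570
k* = 4.5570^(1/0.73) ≈ 7.9855
y* = (k*)^α = 7.9855^0.27 ≈ 1.7524

y* ≈ 1.75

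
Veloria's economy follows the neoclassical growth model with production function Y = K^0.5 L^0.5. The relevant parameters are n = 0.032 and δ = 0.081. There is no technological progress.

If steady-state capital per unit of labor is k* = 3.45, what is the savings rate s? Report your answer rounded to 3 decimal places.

s ≈ 0.210

Steady state requires s·f(k) = (n + δ)·k, i.e. s·k^α = (n + δ)·k.
So s / (n + δ) = (k*)^(1−α) = 3.45^0.5 = 1.8574.
Therefore s = 1.8574 × (n + δ) = 1.8574 × 0.113 = 0.2099.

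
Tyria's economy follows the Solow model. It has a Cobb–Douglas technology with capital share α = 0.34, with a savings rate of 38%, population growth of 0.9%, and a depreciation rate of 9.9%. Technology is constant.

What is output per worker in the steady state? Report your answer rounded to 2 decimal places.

y* = 1.91

Steady state requires s·f(k) = (n + δ)·k, i.e. s·k^α = (n + δ)·k.
Rearranging, k^(1−α) = s / (n + δ).
k^0.66 = 0.38 / (0.009 + 0.099) = 0.38 / 0.108 = 3.5185
k* = 3.5185^(1/0.66) ≈ 6.7269
y* = (k*)^α = 6.7269^0.34 ≈ 1.9119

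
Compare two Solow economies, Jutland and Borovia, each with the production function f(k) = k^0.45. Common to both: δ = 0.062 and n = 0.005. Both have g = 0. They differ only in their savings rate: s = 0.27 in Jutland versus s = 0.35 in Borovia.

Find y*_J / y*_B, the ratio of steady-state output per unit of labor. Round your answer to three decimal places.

ratio ≈ 0.809

Steady-state y* = [s/(n + δ)]^(α/(1−α)), so the ratio is [ (s_J/(n + δ)_J) / (s_B/(n + δ)_B) ]^0.8182.
s_J/(n + δ)_J = 0.27/0.067 = 4.0299; s_B/(n + δ)_B = 0.35/0.067 = 5.2239.
Ratio = (4.0299/5.2239)^0.8182 = 0.7714^0.8182 ≈ 0.8087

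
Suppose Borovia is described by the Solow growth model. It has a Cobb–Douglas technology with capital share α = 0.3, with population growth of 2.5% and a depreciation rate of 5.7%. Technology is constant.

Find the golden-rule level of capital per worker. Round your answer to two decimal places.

k_gold ≈ 6.38

The golden rule sets f'(k) = n + δ, i.e. α·k^(α−1) = n + δ.
So k^(1−α) = α / (n + δ) = 0.3 / 0.082 = 3.6585.
k_gold = 3.6585^(1/0.7) ≈ 6.3785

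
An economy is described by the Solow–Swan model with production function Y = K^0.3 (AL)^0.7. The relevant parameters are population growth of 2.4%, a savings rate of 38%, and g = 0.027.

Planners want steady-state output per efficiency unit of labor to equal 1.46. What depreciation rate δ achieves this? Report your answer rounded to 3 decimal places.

δ ≈ 0.106

At the steady state, Δk = 0, so s·k^α = (n + g + δ)·k.
Since y* = [s/(n + g + δ)]^(α/(1−α)), we have s/(n + g + δ) = (y*)^((1−α)/α) = 1.46^2.3333 = 2.4182.
Therefore n + g + δ = s / 2.4182 = 0.38 / 2.4182 = 0.1571, so δ = 0.1571 − 0.051 = 0.1061.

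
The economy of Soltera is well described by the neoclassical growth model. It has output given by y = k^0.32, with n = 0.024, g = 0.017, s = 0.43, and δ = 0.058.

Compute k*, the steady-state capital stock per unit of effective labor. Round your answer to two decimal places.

At the steady state, Δk = 0, so s·k^α = (n + g + δ)·k.
Rearranging, k^(1−α) = s / (n + g + δ).
k^0.68 = 0.43 / (0.024 + 0.017 + 0.058) = 0.43 / 0.099 = 4.3434
k* = 4.3434^(1/0.68) ≈ 8.6693

k* ≈ 8.67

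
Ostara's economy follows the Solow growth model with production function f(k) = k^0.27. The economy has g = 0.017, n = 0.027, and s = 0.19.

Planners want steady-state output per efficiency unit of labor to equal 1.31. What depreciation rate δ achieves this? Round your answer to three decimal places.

δ ≈ 0.048

At the steady state, Δk = 0, so s·k^α = (n + g + δ)·k.
Since y* = [s/(n + g + δ)]^(α/(1−α)), we have s/(n + g + δ) = (y*)^((1−α)/α) = 1.31^2.7037 = 2.0752.
Therefore n + g + δ = s / 2.0752 = 0.19 / 2.0752 = 0.0916, so δ = 0.0916 − 0.044 = 0.0476.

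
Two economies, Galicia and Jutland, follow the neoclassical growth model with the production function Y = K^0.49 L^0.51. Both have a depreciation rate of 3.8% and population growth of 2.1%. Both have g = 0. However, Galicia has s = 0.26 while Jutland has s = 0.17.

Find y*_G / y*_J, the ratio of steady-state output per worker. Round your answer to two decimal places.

y*_G / y*_J ≈ 1.50

Steady-state y* = [s/(n + δ)]^(α/(1−α)), so the ratio is [ (s_G/(n + δ)_G) / (s_J/(n + δ)_J) ]^0.9608.
s_G/(n + δ)_G = 0.26/0.059 = 4.4068; s_J/(n + δ)_J = 0.17/0.059 = 2.8814.
Ratio = (4.4068/2.8814)^0.9608 = 1.5294^0.9608 ≈ 1.5041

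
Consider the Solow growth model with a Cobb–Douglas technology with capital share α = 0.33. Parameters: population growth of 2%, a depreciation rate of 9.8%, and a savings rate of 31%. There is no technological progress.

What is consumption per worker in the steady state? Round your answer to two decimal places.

At the steady state, Δk = 0, so s·k^α = (n + δ)·k.
Rearranging, k^(1−α) = s / (n + δ).
k^0.67 = 0.31 / (0.020 + 0.098) = 0.31 / 0.118 = 2.6271
k* = 2.6271^(1/0.67) ≈ 4.2275
y* = (k*)^α = 4.2275^0.33 ≈ 1.6092
c* = (1 − s)·y* = (1 − 0.31) × 1.6092 ≈ 1.1103

c* = 1.11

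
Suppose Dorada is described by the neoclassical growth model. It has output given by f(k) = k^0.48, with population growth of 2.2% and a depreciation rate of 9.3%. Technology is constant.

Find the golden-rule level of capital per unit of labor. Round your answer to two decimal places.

The golden rule sets f'(k) = n + δ, i.e. α·k^(α−1) = n + δ.
So k^(1−α) = α / (n + δ) = 0.48 / 0.115 = 4.1739.
k_gold = 4.1739^(1/0.52) ≈ 15.6081

k_gold ≈ 15.61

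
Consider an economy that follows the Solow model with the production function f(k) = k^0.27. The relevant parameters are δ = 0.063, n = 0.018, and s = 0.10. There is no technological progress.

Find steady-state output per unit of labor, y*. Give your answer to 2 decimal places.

y* ≈ 1.08

Steady state requires s·f(k) = (n + δ)·k, i.e. s·k^α = (n + δ)·k.
Rearranging, k^(1−α) = s / (n + δ).
k^0.73 = 0.10 / (0.018 + 0.063) = 0.10 / 0.081 = 1.2346
k* = 1.2346^(1/0.73) ≈ 1.3347
y* = (k*)^α = 1.3347^0.27 ≈ 1.0811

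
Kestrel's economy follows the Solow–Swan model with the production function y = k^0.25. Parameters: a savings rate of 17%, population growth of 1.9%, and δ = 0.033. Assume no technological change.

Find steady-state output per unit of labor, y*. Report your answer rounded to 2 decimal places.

y* = 1.48

At the steady state, Δk = 0, so s·k^α = (n + δ)·k.
Dividing both sides by k: k^(1−α) = s / (n + δ).
k^0.75 = 0.17 / (0.019 + 0.033) = 0.17 / 0.052 = 3.2692
k* = 3.2692^(1/0.75) ≈ 4.8520
y* = (k*)^α = 4.8520^0.25 ≈ 1.4842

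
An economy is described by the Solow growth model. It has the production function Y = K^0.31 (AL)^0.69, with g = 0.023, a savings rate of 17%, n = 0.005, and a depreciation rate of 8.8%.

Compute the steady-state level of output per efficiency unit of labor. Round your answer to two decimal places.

Steady state requires s·f(k) = (n + g + δ)·k, i.e. s·k^α = (n + g + δ)·k.
Dividing both sides by k: k^(1−α) = s / (n + g + δ).
k^0.69 = 0.17 / (0.005 + 0.023 + 0.088) = 0.17 / 0.116 = 1.4655
k* = 1.4655^(1/0.69) ≈ 1.7400
y* = (k*)^α = 1.7400^0.31 ≈ 1.1873

y* ≈ 1.19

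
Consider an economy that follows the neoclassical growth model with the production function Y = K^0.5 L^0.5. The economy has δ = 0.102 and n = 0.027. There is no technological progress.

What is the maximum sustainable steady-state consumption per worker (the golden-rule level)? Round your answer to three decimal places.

c_gold ≈ 1.938

At the golden rule, f'(k) = n + δ, so α·k^(α−1) = n + δ and k_gold = (α/(n + δ))^(1/(1−α)).
k_gold = (0.5/0.129)^(1/0.5) = 3.8760^2 ≈ 15.0234
c_gold = f(k_gold) − (n + δ)·k_gold = 3.8760 − 0.129×15.0234 ≈ 1.9380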